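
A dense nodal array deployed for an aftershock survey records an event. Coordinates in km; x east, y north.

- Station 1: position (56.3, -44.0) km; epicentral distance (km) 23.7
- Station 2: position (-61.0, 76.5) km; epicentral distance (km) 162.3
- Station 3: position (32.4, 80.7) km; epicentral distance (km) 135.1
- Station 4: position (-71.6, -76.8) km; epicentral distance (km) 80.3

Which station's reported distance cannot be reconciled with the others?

Solve using three stations at a time. Using Station 1, Station 2, Station 3 (subtract circle equations pairwise → linear system) gives (x, y) ≈ (35.0, -54.4).
Distances from that point to each station vs reported:
  Station 1: calculated 23.7 vs reported 23.7 → residual 0.0 km
  Station 2: calculated 162.3 vs reported 162.3 → residual 0.0 km
  Station 3: calculated 135.1 vs reported 135.1 → residual 0.0 km
  Station 4: calculated 108.9 vs reported 80.3 → residual 28.6 km
Station 1, Station 2, Station 3 are mutually consistent (residuals ≈ 0); Station 4 is off by 28.6 km.

Station 4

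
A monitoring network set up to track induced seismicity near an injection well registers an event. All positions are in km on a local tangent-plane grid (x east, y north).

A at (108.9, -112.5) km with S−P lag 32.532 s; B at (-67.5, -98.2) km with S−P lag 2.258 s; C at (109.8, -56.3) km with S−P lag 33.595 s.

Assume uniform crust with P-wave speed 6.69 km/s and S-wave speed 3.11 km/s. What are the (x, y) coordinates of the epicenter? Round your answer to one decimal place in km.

-79.9 km east, -102.5 km north

Distance from S−P lag: d = Δt · v_P v_S / (v_P − v_S) = Δt · (6.69·3.11)/(6.69−3.11) ≈ 5.8117·Δt.
So d_A = 189.07, d_B = 13.12, d_C = 195.24 km.
Circle about each station: (x − 108.9)² + (y + 112.5)² = 189.07²; (x + 67.5)² + (y + 98.2)² = 13.12²; (x − 109.8)² + (y + 56.3)² = 195.24².
Subtracting the A equation from the B and C equations removes the quadratic terms:
-352.8 x + 28.6 y = 25259.36
1.8 x + 112.4 y = -11660.92
Solving the 2×2 system: x ≈ -79.9, y ≈ -102.5 km.
Check against A (with the unrounded x, y): √((x − 108.9)²+(y + 112.5)²) = 189.07 ≈ 189.07 km. ✓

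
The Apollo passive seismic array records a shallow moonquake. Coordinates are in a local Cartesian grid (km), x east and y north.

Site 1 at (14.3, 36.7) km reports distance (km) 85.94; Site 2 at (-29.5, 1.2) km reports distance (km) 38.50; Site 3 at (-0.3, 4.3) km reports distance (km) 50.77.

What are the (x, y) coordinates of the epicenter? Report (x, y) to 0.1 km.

-29.4 km east, -37.3 km north

Circle about each station: (x − 14.3)² + (y − 36.7)² = 85.94²; (x + 29.5)² + (y − 1.2)² = 38.50²; (x + 0.3)² + (y − 4.3)² = 50.77².
Subtracting pairs of circle equations eliminates x²+y² and gives linear equations (the radical axes):
-87.6 x − 71.0 y = 5223.74
-29.2 x − 64.8 y = 3275.29
Solving the 2×2 system: x ≈ -29.4, y ≈ -37.3 km.
Check against Site 1 (with the unrounded x, y): √((x − 14.3)²+(y − 36.7)²) = 85.94 ≈ 85.94 km. ✓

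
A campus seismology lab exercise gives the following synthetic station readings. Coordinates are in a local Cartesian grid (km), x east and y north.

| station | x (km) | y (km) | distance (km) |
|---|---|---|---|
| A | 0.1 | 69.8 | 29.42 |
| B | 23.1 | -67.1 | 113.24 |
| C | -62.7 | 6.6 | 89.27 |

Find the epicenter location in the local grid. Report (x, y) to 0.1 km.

Circle about each station: (x − 0.1)² + (y − 69.8)² = 29.42²; (x − 23.1)² + (y + 67.1)² = 113.24²; (x + 62.7)² + (y − 6.6)² = 89.27².
Subtracting the A equation from the B and C equations removes the quadratic terms:
46.0 x − 273.8 y = -11793.79
-125.6 x − 126.4 y = -8000.80
Solving the 2×2 system: x ≈ 17.4, y ≈ 46.0 km.

x ≈ 17.4 km, y ≈ 46.0 km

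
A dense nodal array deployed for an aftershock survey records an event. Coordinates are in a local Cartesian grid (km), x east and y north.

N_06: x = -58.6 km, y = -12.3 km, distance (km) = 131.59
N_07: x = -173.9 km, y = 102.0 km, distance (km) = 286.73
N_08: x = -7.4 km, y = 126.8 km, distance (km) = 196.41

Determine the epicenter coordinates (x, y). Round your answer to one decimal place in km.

Circle about each station: (x + 58.6)² + (y + 12.3)² = 131.59²; (x + 173.9)² + (y − 102.0)² = 286.73²; (x + 7.4)² + (y − 126.8)² = 196.41².
Subtracting the N_06 equation from the N_07 and N_08 equations removes the quadratic terms:
-230.6 x + 228.6 y = -27838.20
102.4 x + 278.2 y = -8713.21
Solving the 2×2 system: x ≈ 65.7, y ≈ -55.5 km.

x ≈ 65.7 km, y ≈ -55.5 km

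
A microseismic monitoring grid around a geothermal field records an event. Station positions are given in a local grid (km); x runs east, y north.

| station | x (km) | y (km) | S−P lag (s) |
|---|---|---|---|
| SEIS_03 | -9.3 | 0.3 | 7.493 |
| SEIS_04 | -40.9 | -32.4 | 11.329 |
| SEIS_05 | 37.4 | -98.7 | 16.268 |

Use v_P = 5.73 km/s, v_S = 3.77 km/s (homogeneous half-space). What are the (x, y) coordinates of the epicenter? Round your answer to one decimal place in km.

Distance from S−P lag: d = Δt · v_P v_S / (v_P − v_S) = Δt · (5.73·3.77)/(5.73−3.77) ≈ 11.0215·Δt.
So d_SEIS_03 = 82.58, d_SEIS_04 = 124.86, d_SEIS_05 = 179.30 km.
Circle about each station: (x + 9.3)² + (y − 0.3)² = 82.58²; (x + 40.9)² + (y + 32.4)² = 124.86²; (x − 37.4)² + (y + 98.7)² = 179.30².
Subtracting the SEIS_03 equation from the SEIS_04 and SEIS_05 equations removes the quadratic terms:
-63.2 x − 65.4 y = -6134.57
93.4 x − 198.0 y = -14275.16
Solving the 2×2 system: x ≈ 15.1, y ≈ 79.2 km.
Check against SEIS_03 (with the unrounded x, y): √((x + 9.3)²+(y − 0.3)²) = 82.60 ≈ 82.58 km. ✓

x ≈ 15.1 km, y ≈ 79.2 km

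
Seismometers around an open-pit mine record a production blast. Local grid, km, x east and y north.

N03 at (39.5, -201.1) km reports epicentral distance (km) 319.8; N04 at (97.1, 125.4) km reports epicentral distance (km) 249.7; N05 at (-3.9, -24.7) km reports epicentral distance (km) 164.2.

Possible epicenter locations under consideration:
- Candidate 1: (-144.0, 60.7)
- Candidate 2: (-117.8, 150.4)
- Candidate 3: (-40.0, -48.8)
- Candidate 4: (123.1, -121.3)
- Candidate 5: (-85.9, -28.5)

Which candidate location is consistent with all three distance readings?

Candidate 1

For each candidate, compare |candidate − station| to the reported distance:
Candidate 1: residuals N03 0.1, N04 0.1, N05 0.1 → max 0.1 km
Candidate 2: residuals N03 65.3, N04 33.4, N05 44.7 → max 65.3 km
Candidate 3: residuals N03 148.0, N04 28.0, N05 120.8 → max 148.0 km
Candidate 4: residuals N03 204.2, N04 1.6, N05 4.6 → max 204.2 km
Candidate 5: residuals N03 106.5, N04 10.6, N05 82.1 → max 106.5 km
Only Candidate 1 has all residuals ≈ 0.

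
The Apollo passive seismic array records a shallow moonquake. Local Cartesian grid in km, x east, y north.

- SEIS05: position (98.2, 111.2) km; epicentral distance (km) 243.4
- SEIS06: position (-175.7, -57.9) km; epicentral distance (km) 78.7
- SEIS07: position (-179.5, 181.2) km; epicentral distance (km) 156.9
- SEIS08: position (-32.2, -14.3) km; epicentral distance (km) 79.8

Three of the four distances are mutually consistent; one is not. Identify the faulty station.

Solve using three stations at a time. Using SEIS05, SEIS06, SEIS08 (subtract circle equations pairwise → linear system) gives (x, y) ≈ (-112.0, -11.5).
Distances from that point to each station vs reported:
  SEIS05: calculated 243.4 vs reported 243.4 → residual 0.0 km
  SEIS06: calculated 78.8 vs reported 78.7 → residual 0.1 km
  SEIS07: calculated 204.2 vs reported 156.9 → residual 47.3 km
  SEIS08: calculated 79.9 vs reported 79.8 → residual 0.1 km
SEIS05, SEIS06, SEIS08 are mutually consistent (residuals ≈ 0); SEIS07 is off by 47.3 km.

SEIS07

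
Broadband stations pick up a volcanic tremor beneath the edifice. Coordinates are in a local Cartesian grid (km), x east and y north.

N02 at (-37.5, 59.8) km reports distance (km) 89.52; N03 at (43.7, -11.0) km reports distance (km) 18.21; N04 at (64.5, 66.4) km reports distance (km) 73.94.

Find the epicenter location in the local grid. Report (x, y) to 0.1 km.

30.0 km east, 1.0 km north

Circle about each station: (x + 37.5)² + (y − 59.8)² = 89.52²; (x − 43.7)² + (y + 11.0)² = 18.21²; (x − 64.5)² + (y − 66.4)² = 73.94².
Subtracting the N02 equation from the N03 and N04 equations removes the quadratic terms:
162.4 x − 141.6 y = 4730.63
204.0 x + 13.2 y = 6133.63
Solving the 2×2 system: x ≈ 30.0, y ≈ 1.0 km.
Check against N02 (with the unrounded x, y): √((x + 37.5)²+(y − 59.8)²) = 89.52 ≈ 89.52 km. ✓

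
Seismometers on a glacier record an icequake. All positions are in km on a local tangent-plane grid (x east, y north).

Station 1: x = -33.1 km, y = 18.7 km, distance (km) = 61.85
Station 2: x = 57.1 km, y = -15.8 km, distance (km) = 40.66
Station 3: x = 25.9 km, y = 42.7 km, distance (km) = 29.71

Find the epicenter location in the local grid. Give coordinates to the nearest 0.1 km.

Circle about each station: (x + 33.1)² + (y − 18.7)² = 61.85²; (x − 57.1)² + (y + 15.8)² = 40.66²; (x − 25.9)² + (y − 42.7)² = 29.71².
Subtracting pairs of circle equations eliminates x²+y² and gives linear equations (the radical axes):
180.4 x − 69.0 y = 4236.94
118.0 x + 48.0 y = 3991.54
Solving the 2×2 system: x ≈ 28.5, y ≈ 13.1 km.

x ≈ 28.5 km, y ≈ 13.1 km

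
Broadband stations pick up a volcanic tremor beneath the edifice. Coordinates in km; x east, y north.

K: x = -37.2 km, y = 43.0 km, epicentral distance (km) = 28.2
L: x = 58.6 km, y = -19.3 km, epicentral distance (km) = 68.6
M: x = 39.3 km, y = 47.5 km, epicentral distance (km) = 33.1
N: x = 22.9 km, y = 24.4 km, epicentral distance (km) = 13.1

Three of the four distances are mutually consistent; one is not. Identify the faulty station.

K

Solve using three stations at a time. Using L, M, N (subtract circle equations pairwise → linear system) gives (x, y) ≈ (11.1, 30.2).
Distances from that point to each station vs reported:
  K: calculated 49.9 vs reported 28.2 → residual 21.7 km
  L: calculated 68.6 vs reported 68.6 → residual 0.0 km
  M: calculated 33.1 vs reported 33.1 → residual 0.0 km
  N: calculated 13.2 vs reported 13.1 → residual 0.1 km
L, M, N are mutually consistent (residuals ≈ 0); K is off by 21.7 km.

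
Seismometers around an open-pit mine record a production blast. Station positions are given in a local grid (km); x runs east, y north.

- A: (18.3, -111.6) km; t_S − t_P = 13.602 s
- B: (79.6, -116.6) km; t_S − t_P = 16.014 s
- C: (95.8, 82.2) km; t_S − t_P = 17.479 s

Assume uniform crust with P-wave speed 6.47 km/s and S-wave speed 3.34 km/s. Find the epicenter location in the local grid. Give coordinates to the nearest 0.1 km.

29.0 km east, -18.3 km north

Distance from S−P lag: d = Δt · v_P v_S / (v_P − v_S) = Δt · (6.47·3.34)/(6.47−3.34) ≈ 6.9041·Δt.
So d_A = 93.91, d_B = 110.56, d_C = 120.68 km.
Circle about each station: (x − 18.3)² + (y + 111.6)² = 93.91²; (x − 79.6)² + (y + 116.6)² = 110.56²; (x − 95.8)² + (y − 82.2)² = 120.68².
Subtracting the A equation from the B and C equations removes the quadratic terms:
122.6 x − 10.0 y = 3737.84
155.0 x + 387.6 y = -2599.54
Solving the 2×2 system: x ≈ 29.0, y ≈ -18.3 km.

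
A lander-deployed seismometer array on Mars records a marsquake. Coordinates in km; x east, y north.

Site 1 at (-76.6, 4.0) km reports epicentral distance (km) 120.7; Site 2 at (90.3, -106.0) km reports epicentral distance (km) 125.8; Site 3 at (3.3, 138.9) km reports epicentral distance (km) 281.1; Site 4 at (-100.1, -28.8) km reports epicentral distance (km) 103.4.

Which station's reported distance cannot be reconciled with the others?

Solve using three stations at a time. Using Site 1, Site 2, Site 4 (subtract circle equations pairwise → linear system) gives (x, y) ≈ (-35.4, -109.4).
Distances from that point to each station vs reported:
  Site 1: calculated 120.7 vs reported 120.7 → residual 0.0 km
  Site 2: calculated 125.8 vs reported 125.8 → residual 0.0 km
  Site 3: calculated 251.3 vs reported 281.1 → residual 29.8 km
  Site 4: calculated 103.4 vs reported 103.4 → residual 0.0 km
Site 1, Site 2, Site 4 are mutually consistent (residuals ≈ 0); Site 3 is off by 29.8 km.

Site 3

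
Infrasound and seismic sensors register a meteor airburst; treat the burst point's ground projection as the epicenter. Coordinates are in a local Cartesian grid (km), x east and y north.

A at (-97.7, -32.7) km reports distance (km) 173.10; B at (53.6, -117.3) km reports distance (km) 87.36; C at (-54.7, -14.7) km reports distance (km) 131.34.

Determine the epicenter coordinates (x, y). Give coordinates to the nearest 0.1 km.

Circle about each station: (x + 97.7)² + (y + 32.7)² = 173.10²; (x − 53.6)² + (y + 117.3)² = 87.36²; (x + 54.7)² + (y + 14.7)² = 131.34².
Subtracting the A equation from the B and C equations removes the quadratic terms:
302.6 x − 169.2 y = 28349.51
86.0 x + 36.0 y = 5307.01
Solving the 2×2 system: x ≈ 75.4, y ≈ -32.7 km.
Check against A (with the unrounded x, y): √((x + 97.7)²+(y + 32.7)²) = 173.10 ≈ 173.10 km. ✓

(75.4, -32.7)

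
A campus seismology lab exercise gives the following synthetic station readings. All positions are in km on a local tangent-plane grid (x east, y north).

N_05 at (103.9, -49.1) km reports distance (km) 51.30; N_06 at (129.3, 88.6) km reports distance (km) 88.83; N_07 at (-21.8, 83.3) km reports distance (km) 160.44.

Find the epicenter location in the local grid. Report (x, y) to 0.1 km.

Circle about each station: (x − 103.9)² + (y + 49.1)² = 51.30²; (x − 129.3)² + (y − 88.6)² = 88.83²; (x + 21.8)² + (y − 83.3)² = 160.44².
Subtracting the N_05 equation from the N_06 and N_07 equations removes the quadratic terms:
50.8 x + 275.4 y = 6103.35
-251.4 x + 264.8 y = -28901.19
Solving the 2×2 system: x ≈ 115.8, y ≈ 0.8 km.
Check against N_05 (with the unrounded x, y): √((x − 103.9)²+(y + 49.1)²) = 51.30 ≈ 51.30 km. ✓

115.8 km east, 0.8 km north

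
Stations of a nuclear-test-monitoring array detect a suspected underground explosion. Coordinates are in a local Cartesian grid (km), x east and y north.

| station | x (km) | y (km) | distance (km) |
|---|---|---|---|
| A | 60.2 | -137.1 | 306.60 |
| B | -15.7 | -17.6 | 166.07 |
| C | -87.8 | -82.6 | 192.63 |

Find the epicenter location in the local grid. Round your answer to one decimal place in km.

x ≈ -126.5 km, y ≈ 106.1 km

Circle about each station: (x − 60.2)² + (y + 137.1)² = 306.60²; (x + 15.7)² + (y + 17.6)² = 166.07²; (x + 87.8)² + (y + 82.6)² = 192.63².
Subtracting the A equation from the B and C equations removes the quadratic terms:
-151.8 x + 239.0 y = 44560.12
-296.0 x + 109.0 y = 49008.39
Solving the 2×2 system: x ≈ -126.5, y ≈ 106.1 km.
Check against A (with the unrounded x, y): √((x − 60.2)²+(y + 137.1)²) = 306.60 ≈ 306.60 km. ✓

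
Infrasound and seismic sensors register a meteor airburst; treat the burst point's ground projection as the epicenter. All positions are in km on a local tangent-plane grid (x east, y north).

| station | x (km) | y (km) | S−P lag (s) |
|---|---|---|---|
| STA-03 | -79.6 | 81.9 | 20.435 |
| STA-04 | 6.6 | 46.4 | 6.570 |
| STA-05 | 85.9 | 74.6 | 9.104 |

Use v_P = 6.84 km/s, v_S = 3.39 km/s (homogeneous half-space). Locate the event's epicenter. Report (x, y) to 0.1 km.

x ≈ 46.6 km, y ≈ 27.7 km

Distance from S−P lag: d = Δt · v_P v_S / (v_P − v_S) = Δt · (6.84·3.39)/(6.84−3.39) ≈ 6.7210·Δt.
So d_STA-03 = 137.34, d_STA-04 = 44.16, d_STA-05 = 61.19 km.
Circle about each station: (x + 79.6)² + (y − 81.9)² = 137.34²; (x − 6.6)² + (y − 46.4)² = 44.16²; (x − 85.9)² + (y − 74.6)² = 61.19².
Subtracting the STA-03 equation from the STA-04 and STA-05 equations removes the quadratic terms:
172.4 x − 71.0 y = 6064.92
331.0 x − 14.6 y = 15018.26
Solving the 2×2 system: x ≈ 46.6, y ≈ 27.7 km.
Check against STA-03 (with the unrounded x, y): √((x + 79.6)²+(y − 81.9)²) = 137.33 ≈ 137.34 km. ✓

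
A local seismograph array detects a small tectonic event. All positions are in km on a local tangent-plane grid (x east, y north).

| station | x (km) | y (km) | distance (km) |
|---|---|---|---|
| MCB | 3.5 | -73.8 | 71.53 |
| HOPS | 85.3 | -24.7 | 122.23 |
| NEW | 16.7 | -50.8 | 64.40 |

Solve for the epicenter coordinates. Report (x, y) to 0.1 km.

Circle about each station: (x − 3.5)² + (y + 73.8)² = 71.53²; (x − 85.3)² + (y + 24.7)² = 122.23²; (x − 16.7)² + (y + 50.8)² = 64.40².
Subtracting pairs of circle equations eliminates x²+y² and gives linear equations (the radical axes):
163.6 x + 98.2 y = -7396.14
26.4 x + 46.0 y = -1629.98
Solving the 2×2 system: x ≈ -36.5, y ≈ -14.5 km.

x ≈ -36.5 km, y ≈ -14.5 km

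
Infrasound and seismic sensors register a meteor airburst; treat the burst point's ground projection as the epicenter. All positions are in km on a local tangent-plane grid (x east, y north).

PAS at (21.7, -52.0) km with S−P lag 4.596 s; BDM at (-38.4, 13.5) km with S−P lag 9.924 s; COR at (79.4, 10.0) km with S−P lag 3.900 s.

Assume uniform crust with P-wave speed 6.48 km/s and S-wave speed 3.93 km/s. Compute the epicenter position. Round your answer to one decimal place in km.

Distance from S−P lag: d = Δt · v_P v_S / (v_P − v_S) = Δt · (6.48·3.93)/(6.48−3.93) ≈ 9.9868·Δt.
So d_PAS = 45.90, d_BDM = 99.11, d_COR = 38.95 km.
Circle about each station: (x − 21.7)² + (y + 52.0)² = 45.90²; (x + 38.4)² + (y − 13.5)² = 99.11²; (x − 79.4)² + (y − 10.0)² = 38.95².
Subtracting the PAS equation from the BDM and COR equations removes the quadratic terms:
-120.2 x + 131.0 y = -9234.06
115.4 x + 124.0 y = 3819.18
Solving the 2×2 system: x ≈ 54.8, y ≈ -20.2 km.
Check against PAS (with the unrounded x, y): √((x − 21.7)²+(y + 52.0)²) = 45.90 ≈ 45.90 km. ✓

x ≈ 54.8 km, y ≈ -20.2 km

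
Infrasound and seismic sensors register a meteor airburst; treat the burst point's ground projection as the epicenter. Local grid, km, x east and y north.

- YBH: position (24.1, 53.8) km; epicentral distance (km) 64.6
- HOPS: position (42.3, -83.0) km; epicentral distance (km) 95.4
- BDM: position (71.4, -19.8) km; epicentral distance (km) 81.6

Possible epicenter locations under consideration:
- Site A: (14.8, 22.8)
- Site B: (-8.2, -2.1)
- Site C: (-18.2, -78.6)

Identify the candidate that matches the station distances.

Site B

For each candidate, compare |candidate − station| to the reported distance:
Site A: residuals YBH 32.2, HOPS 13.9, BDM 10.8 → max 32.2 km
Site B: residuals YBH 0.0, HOPS 0.0, BDM 0.1 → max 0.1 km
Site C: residuals YBH 74.4, HOPS 34.7, BDM 25.6 → max 74.4 km
Only Site B has all residuals ≈ 0.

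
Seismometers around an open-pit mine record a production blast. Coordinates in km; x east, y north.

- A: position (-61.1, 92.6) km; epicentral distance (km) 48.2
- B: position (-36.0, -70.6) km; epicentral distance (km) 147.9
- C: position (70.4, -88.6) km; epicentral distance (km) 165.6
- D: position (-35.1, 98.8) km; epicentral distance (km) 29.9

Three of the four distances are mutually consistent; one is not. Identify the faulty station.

C

Solve using three stations at a time. Using A, B, D (subtract circle equations pairwise → linear system) gives (x, y) ≈ (-15.9, 75.9).
Distances from that point to each station vs reported:
  A: calculated 48.2 vs reported 48.2 → residual 0.0 km
  B: calculated 147.9 vs reported 147.9 → residual 0.0 km
  C: calculated 185.8 vs reported 165.6 → residual 20.2 km
  D: calculated 29.9 vs reported 29.9 → residual 0.0 km
A, B, D are mutually consistent (residuals ≈ 0); C is off by 20.2 km.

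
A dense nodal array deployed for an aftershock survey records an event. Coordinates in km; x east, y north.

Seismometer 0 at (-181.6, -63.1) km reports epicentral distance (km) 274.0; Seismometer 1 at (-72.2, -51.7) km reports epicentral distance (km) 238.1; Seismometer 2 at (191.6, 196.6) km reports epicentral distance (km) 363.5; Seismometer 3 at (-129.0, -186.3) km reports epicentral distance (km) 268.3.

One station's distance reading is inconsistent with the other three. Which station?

Seismometer 0

Solve using three stations at a time. Using Seismometer 1, Seismometer 2, Seismometer 3 (subtract circle equations pairwise → linear system) gives (x, y) ≈ (138.4, -163.0).
Distances from that point to each station vs reported:
  Seismometer 0: calculated 335.2 vs reported 274.0 → residual 61.2 km
  Seismometer 1: calculated 238.2 vs reported 238.1 → residual 0.1 km
  Seismometer 2: calculated 363.5 vs reported 363.5 → residual 0.0 km
  Seismometer 3: calculated 268.4 vs reported 268.3 → residual 0.1 km
Seismometer 1, Seismometer 2, Seismometer 3 are mutually consistent (residuals ≈ 0); Seismometer 0 is off by 61.2 km.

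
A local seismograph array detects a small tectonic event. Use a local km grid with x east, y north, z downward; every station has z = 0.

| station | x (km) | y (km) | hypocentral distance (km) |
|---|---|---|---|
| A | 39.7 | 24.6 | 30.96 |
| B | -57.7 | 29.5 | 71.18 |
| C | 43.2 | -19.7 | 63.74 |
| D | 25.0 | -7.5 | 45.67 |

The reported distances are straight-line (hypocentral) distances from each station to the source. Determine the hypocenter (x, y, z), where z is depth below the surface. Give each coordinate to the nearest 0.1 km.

x ≈ 12.5 km, y ≈ 35.2 km, depth ≈ 10.3 km

Each station gives a sphere (x−x_i)² + (y−y_i)² + z² = d_i² (stations at z=0).
Subtracting the A sphere from B and C: z² cancels, leaving linear equations in x and y:
-194.8 x + 9.8 y = -2089.78
7.0 x − 88.6 y = -3031.19
Solving: x ≈ 12.499, y ≈ 35.200 km (keep extra digits for the depth step; rounded: 12.5, 35.2).
Then from the A sphere: z² = 30.96² − (x − 39.7)² − (y − 24.6)² with x = 12.499, y = 35.200, so z ≈ 10.309 ≈ 10.3 km.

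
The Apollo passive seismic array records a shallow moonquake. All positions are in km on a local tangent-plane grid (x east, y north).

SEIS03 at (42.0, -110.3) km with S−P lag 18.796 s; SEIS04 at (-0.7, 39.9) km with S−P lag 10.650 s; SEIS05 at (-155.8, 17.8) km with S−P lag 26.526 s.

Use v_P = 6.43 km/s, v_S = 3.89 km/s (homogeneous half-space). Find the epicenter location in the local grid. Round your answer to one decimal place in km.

x ≈ 101.1 km, y ≈ 65.1 km

Distance from S−P lag: d = Δt · v_P v_S / (v_P − v_S) = Δt · (6.43·3.89)/(6.43−3.89) ≈ 9.8475·Δt.
So d_SEIS03 = 185.09, d_SEIS04 = 104.88, d_SEIS05 = 261.22 km.
Circle about each station: (x − 42.0)² + (y + 110.3)² = 185.09²; (x + 0.7)² + (y − 39.9)² = 104.88²; (x + 155.8)² + (y − 17.8)² = 261.22².
Subtracting the SEIS03 equation from the SEIS04 and SEIS05 equations removes the quadratic terms:
-85.4 x + 300.4 y = 10920.90
-395.6 x + 256.2 y = -23317.19
Solving the 2×2 system: x ≈ 101.1, y ≈ 65.1 km.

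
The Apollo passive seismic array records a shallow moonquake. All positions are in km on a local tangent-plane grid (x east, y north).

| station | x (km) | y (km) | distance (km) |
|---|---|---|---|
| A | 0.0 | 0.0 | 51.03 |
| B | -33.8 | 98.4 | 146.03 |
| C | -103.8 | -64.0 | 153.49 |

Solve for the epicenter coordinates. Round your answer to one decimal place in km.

44.6 km east, -24.8 km north

Circle about each station: x² + y² = 51.03²; (x + 33.8)² + (y − 98.4)² = 146.03²; (x + 103.8)² + (y + 64.0)² = 153.49².
Subtracting the A equation from the B and C equations removes the quadratic terms:
-67.6 x + 196.8 y = -7895.70
-207.6 x − 128.0 y = -6084.68
Solving the 2×2 system: x ≈ 44.6, y ≈ -24.8 km.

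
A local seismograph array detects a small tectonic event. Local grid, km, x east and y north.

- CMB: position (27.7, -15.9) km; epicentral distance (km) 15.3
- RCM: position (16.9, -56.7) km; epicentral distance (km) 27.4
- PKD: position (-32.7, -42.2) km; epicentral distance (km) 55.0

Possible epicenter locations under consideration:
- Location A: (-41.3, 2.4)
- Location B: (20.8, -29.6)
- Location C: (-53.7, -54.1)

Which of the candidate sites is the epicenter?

Location B

For each candidate, compare |candidate − station| to the reported distance:
Location A: residuals CMB 56.1, RCM 55.5, PKD 9.6 → max 56.1 km
Location B: residuals CMB 0.0, RCM 0.0, PKD 0.0 → max 0.0 km
Location C: residuals CMB 74.6, RCM 43.2, PKD 30.9 → max 74.6 km
Only Location B has all residuals ≈ 0.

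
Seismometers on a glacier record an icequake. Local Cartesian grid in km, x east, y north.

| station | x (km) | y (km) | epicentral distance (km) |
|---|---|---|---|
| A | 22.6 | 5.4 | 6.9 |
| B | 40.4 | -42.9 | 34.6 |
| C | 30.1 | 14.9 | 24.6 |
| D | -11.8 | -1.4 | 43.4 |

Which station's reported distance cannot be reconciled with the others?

Solve using three stations at a time. Using B, C, D (subtract circle equations pairwise → linear system) gives (x, y) ≈ (30.8, -9.7).
Distances from that point to each station vs reported:
  A: calculated 17.2 vs reported 6.9 → residual 10.3 km
  B: calculated 34.6 vs reported 34.6 → residual 0.0 km
  C: calculated 24.6 vs reported 24.6 → residual 0.0 km
  D: calculated 43.4 vs reported 43.4 → residual 0.0 km
B, C, D are mutually consistent (residuals ≈ 0); A is off by 10.3 km.

A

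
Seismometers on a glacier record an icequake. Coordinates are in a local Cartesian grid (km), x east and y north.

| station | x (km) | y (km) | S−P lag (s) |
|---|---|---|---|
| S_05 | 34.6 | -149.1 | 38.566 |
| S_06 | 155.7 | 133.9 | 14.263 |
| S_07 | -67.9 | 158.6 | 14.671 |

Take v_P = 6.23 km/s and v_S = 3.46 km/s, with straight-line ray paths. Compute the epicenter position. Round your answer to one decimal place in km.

(46.0, 150.8)

Distance from S−P lag: d = Δt · v_P v_S / (v_P − v_S) = Δt · (6.23·3.46)/(6.23−3.46) ≈ 7.7819·Δt.
So d_S_05 = 300.12, d_S_06 = 110.99, d_S_07 = 114.17 km.
Circle about each station: (x − 34.6)² + (y + 149.1)² = 300.12²; (x − 155.7)² + (y − 133.9)² = 110.99²; (x + 67.9)² + (y − 158.6)² = 114.17².
Subtracting pairs of circle equations eliminates x²+y² and gives linear equations (the radical axes):
242.2 x + 566.0 y = 96496.96
-205.0 x + 615.4 y = 83373.63
Solving the 2×2 system: x ≈ 46.0, y ≈ 150.8 km.
Check against S_05 (with the unrounded x, y): √((x − 34.6)²+(y + 149.1)²) = 300.12 ≈ 300.12 km. ✓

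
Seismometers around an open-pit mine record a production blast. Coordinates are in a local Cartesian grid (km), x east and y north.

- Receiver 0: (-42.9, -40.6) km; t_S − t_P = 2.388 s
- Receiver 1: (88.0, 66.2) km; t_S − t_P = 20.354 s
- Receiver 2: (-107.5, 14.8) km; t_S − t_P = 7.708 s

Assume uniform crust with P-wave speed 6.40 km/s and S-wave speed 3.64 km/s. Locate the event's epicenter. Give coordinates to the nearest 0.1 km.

x ≈ -56.9 km, y ≈ -26.1 km

Distance from S−P lag: d = Δt · v_P v_S / (v_P − v_S) = Δt · (6.40·3.64)/(6.40−3.64) ≈ 8.4406·Δt.
So d_Receiver 0 = 20.16, d_Receiver 1 = 171.80, d_Receiver 2 = 65.06 km.
Circle about each station: (x + 42.9)² + (y + 40.6)² = 20.16²; (x − 88.0)² + (y − 66.2)² = 171.80²; (x + 107.5)² + (y − 14.8)² = 65.06².
Subtracting the Receiver 0 equation from the Receiver 1 and Receiver 2 equations removes the quadratic terms:
261.8 x + 213.6 y = -20471.14
-129.2 x + 110.8 y = 4460.14
Solving the 2×2 system: x ≈ -56.9, y ≈ -26.1 km.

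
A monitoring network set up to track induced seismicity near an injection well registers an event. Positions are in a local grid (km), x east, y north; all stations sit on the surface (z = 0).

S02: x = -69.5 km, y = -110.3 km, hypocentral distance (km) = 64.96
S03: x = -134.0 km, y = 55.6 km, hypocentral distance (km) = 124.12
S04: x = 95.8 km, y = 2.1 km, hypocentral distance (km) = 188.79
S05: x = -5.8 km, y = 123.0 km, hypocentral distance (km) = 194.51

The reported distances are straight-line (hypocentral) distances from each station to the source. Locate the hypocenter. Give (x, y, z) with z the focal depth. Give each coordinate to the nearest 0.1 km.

x ≈ -82.3 km, y ≈ -53.5 km, depth ≈ 28.8 km

Each station gives a sphere (x−x_i)² + (y−y_i)² + z² = d_i² (stations at z=0).
Subtracting the S02 sphere from S03 and S04: z² cancels, leaving linear equations in x and y:
-129.0 x + 331.8 y = -7134.95
330.6 x + 224.8 y = -39236.15
Solving: x ≈ -82.302, y ≈ -53.502 km (keep extra digits for the depth step; rounded: -82.3, -53.5).
Then from the S02 sphere: z² = 64.96² − (x + 69.5)² − (y + 110.3)² with x = -82.302, y = -53.502, so z ≈ 28.808 ≈ 28.8 km.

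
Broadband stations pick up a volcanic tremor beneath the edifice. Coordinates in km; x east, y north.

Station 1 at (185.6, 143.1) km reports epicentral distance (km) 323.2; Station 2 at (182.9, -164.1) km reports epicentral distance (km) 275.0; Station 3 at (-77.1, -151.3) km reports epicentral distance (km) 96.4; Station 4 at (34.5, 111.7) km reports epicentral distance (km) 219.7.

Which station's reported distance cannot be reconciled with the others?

Station 4

Solve using three stations at a time. Using Station 1, Station 2, Station 3 (subtract circle equations pairwise → linear system) gives (x, y) ≈ (-69.6, -55.2).
Distances from that point to each station vs reported:
  Station 1: calculated 323.2 vs reported 323.2 → residual 0.0 km
  Station 2: calculated 275.0 vs reported 275.0 → residual 0.0 km
  Station 3: calculated 96.4 vs reported 96.4 → residual 0.0 km
  Station 4: calculated 196.7 vs reported 219.7 → residual 23.0 km
Station 1, Station 2, Station 3 are mutually consistent (residuals ≈ 0); Station 4 is off by 23.0 km.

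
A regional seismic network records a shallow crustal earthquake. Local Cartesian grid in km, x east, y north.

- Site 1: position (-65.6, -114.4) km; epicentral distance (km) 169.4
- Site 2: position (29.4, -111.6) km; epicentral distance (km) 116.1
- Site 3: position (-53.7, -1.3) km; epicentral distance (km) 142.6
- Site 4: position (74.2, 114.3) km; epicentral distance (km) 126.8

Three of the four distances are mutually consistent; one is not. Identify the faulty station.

Solve using three stations at a time. Using Site 2, Site 3, Site 4 (subtract circle equations pairwise → linear system) gives (x, y) ≈ (88.5, -11.7).
Distances from that point to each station vs reported:
  Site 1: calculated 185.2 vs reported 169.4 → residual 15.8 km
  Site 2: calculated 116.1 vs reported 116.1 → residual 0.0 km
  Site 3: calculated 142.6 vs reported 142.6 → residual 0.0 km
  Site 4: calculated 126.8 vs reported 126.8 → residual 0.0 km
Site 2, Site 3, Site 4 are mutually consistent (residuals ≈ 0); Site 1 is off by 15.8 km.

Site 1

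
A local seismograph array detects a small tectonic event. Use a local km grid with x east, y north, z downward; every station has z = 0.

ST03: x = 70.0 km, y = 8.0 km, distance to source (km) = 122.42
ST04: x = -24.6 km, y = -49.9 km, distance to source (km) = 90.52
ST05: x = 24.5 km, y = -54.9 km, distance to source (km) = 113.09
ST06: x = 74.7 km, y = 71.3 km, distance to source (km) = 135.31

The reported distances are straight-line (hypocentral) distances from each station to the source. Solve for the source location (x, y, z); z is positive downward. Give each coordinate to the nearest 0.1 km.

x ≈ -39.3 km, y ≈ 21.7 km, depth ≈ 53.4 km

Each station gives a sphere (x−x_i)² + (y−y_i)² + z² = d_i² (stations at z=0).
Subtracting the ST03 sphere from ST04 and ST05: z² cancels, leaving linear equations in x and y:
-189.2 x − 115.8 y = 4923.96
-91.0 x − 125.8 y = 847.57
Solving: x ≈ -39.302, y ≈ 21.693 km (keep extra digits for the depth step; rounded: -39.3, 21.7).
Then from the ST03 sphere: z² = 122.42² − (x − 70.0)² − (y − 8.0)² with x = -39.302, y = 21.693, so z ≈ 53.406 ≈ 53.4 km.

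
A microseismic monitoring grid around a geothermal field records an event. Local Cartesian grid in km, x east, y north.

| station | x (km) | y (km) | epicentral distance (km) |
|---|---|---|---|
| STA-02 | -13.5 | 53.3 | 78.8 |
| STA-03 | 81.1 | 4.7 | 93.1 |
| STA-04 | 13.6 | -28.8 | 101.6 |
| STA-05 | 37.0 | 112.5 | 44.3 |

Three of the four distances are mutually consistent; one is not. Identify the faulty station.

STA-02

Solve using three stations at a time. Using STA-03, STA-04, STA-05 (subtract circle equations pairwise → linear system) gives (x, y) ≈ (17.5, 72.7).
Distances from that point to each station vs reported:
  STA-02: calculated 36.6 vs reported 78.8 → residual 42.2 km
  STA-03: calculated 93.1 vs reported 93.1 → residual 0.0 km
  STA-04: calculated 101.6 vs reported 101.6 → residual 0.0 km
  STA-05: calculated 44.3 vs reported 44.3 → residual 0.0 km
STA-03, STA-04, STA-05 are mutually consistent (residuals ≈ 0); STA-02 is off by 42.2 km.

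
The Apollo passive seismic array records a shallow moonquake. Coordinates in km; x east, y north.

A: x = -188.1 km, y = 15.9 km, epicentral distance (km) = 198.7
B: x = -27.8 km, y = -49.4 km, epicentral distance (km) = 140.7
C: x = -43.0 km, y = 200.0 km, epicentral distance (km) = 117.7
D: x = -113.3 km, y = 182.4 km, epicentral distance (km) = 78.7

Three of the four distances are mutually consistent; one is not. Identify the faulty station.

D

Solve using three stations at a time. Using A, B, C (subtract circle equations pairwise → linear system) gives (x, y) ≈ (-3.4, 89.2).
Distances from that point to each station vs reported:
  A: calculated 198.7 vs reported 198.7 → residual 0.0 km
  B: calculated 140.7 vs reported 140.7 → residual 0.0 km
  C: calculated 117.7 vs reported 117.7 → residual 0.0 km
  D: calculated 144.1 vs reported 78.7 → residual 65.4 km
A, B, C are mutually consistent (residuals ≈ 0); D is off by 65.4 km.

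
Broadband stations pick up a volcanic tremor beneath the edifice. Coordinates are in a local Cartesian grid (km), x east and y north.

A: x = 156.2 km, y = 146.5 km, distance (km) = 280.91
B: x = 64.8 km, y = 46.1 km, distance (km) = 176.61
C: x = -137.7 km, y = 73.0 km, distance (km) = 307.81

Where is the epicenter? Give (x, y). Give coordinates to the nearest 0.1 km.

x ≈ 95.6 km, y ≈ -127.8 km

Circle about each station: (x − 156.2)² + (y − 146.5)² = 280.91²; (x − 64.8)² + (y − 46.1)² = 176.61²; (x + 137.7)² + (y − 73.0)² = 307.81².
Subtracting the A equation from the B and C equations removes the quadratic terms:
-182.8 x − 200.8 y = 8182.90
-587.8 x − 147.0 y = -37406.97
Solving the 2×2 system: x ≈ 95.6, y ≈ -127.8 km.
Check against A (with the unrounded x, y): √((x − 156.2)²+(y − 146.5)²) = 280.89 ≈ 280.91 km. ✓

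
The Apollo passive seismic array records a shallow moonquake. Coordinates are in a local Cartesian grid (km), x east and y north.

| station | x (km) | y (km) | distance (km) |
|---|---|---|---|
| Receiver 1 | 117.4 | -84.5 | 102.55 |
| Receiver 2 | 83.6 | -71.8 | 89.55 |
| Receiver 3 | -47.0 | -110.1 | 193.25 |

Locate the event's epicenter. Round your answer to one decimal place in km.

99.1 km east, 16.4 km north

Circle about each station: (x − 117.4)² + (y + 84.5)² = 102.55²; (x − 83.6)² + (y + 71.8)² = 89.55²; (x + 47.0)² + (y + 110.1)² = 193.25².
Subtracting pairs of circle equations eliminates x²+y² and gives linear equations (the radical axes):
-67.6 x + 25.4 y = -6281.51
-328.8 x − 51.2 y = -33421.06
Solving the 2×2 system: x ≈ 99.1, y ≈ 16.4 km.
Check against Receiver 1 (with the unrounded x, y): √((x − 117.4)²+(y + 84.5)²) = 102.56 ≈ 102.55 km. ✓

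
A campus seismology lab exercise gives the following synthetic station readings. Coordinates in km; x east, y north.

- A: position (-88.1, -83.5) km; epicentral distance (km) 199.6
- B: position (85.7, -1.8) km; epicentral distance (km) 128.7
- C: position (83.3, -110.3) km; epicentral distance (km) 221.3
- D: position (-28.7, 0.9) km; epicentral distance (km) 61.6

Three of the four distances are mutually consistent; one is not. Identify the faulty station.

Solve using three stations at a time. Using A, B, C (subtract circle equations pairwise → linear system) gives (x, y) ≈ (1.0, 95.2).
Distances from that point to each station vs reported:
  A: calculated 199.6 vs reported 199.6 → residual 0.0 km
  B: calculated 128.7 vs reported 128.7 → residual 0.0 km
  C: calculated 221.3 vs reported 221.3 → residual 0.0 km
  D: calculated 98.8 vs reported 61.6 → residual 37.2 km
A, B, C are mutually consistent (residuals ≈ 0); D is off by 37.2 km.

D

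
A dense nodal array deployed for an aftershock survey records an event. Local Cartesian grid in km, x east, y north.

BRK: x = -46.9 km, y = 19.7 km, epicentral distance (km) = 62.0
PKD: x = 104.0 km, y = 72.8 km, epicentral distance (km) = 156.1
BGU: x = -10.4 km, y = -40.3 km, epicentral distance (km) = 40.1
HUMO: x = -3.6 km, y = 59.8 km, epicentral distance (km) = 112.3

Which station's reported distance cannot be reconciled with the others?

Solve using three stations at a time. Using BRK, BGU, HUMO (subtract circle equations pairwise → linear system) gives (x, y) ≈ (-50.5, -42.3).
Distances from that point to each station vs reported:
  BRK: calculated 62.1 vs reported 62.0 → residual 0.1 km
  PKD: calculated 192.7 vs reported 156.1 → residual 36.6 km
  BGU: calculated 40.2 vs reported 40.1 → residual 0.1 km
  HUMO: calculated 112.3 vs reported 112.3 → residual 0.0 km
BRK, BGU, HUMO are mutually consistent (residuals ≈ 0); PKD is off by 36.6 km.

PKD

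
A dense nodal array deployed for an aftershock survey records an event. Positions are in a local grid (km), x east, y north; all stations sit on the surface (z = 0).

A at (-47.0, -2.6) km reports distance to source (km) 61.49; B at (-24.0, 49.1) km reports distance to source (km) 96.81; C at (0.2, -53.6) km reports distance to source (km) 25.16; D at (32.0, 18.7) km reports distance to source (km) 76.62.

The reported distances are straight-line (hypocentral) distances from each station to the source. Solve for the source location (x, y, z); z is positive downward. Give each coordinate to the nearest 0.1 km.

Each station gives a sphere (x−x_i)² + (y−y_i)² + z² = d_i² (stations at z=0).
Subtracting the A sphere from B and C: z² cancels, leaving linear equations in x and y:
46.0 x + 103.4 y = -4820.11
94.4 x − 102.0 y = 3805.23
Solving: x ≈ -6.794, y ≈ -43.594 km (keep extra digits for the depth step; rounded: -6.8, -43.6).
Then from the A sphere: z² = 61.49² − (x + 47.0)² − (y + 2.6)² with x = -6.794, y = -43.594, so z ≈ 22.000 ≈ 22.0 km.

(-6.8, -43.6, 22.0)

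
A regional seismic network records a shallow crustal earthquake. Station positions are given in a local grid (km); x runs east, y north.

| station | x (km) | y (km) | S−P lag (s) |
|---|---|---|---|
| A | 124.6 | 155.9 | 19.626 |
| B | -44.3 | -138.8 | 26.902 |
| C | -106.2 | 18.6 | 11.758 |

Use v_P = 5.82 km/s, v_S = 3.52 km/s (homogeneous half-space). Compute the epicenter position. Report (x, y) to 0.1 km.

Distance from S−P lag: d = Δt · v_P v_S / (v_P − v_S) = Δt · (5.82·3.52)/(5.82−3.52) ≈ 8.9071·Δt.
So d_A = 174.81, d_B = 239.62, d_C = 104.73 km.
Circle about each station: (x − 124.6)² + (y − 155.9)² = 174.81²; (x + 44.3)² + (y + 138.8)² = 239.62²; (x + 106.2)² + (y − 18.6)² = 104.73².
Subtracting the A equation from the B and C equations removes the quadratic terms:
-337.8 x − 589.4 y = -45461.25
-461.6 x − 274.6 y = -8615.41
Solving the 2×2 system: x ≈ -41.3, y ≈ 100.8 km.

x ≈ -41.3 km, y ≈ 100.8 km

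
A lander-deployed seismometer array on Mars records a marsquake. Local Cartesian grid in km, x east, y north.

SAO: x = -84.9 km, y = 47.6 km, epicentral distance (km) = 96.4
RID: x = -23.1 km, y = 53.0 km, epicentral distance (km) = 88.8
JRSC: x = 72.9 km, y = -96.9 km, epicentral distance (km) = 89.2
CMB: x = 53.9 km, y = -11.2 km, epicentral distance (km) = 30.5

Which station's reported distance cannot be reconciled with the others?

SAO

Solve using three stations at a time. Using RID, JRSC, CMB (subtract circle equations pairwise → linear system) gives (x, y) ≈ (25.2, -21.5).
Distances from that point to each station vs reported:
  SAO: calculated 130.0 vs reported 96.4 → residual 33.6 km
  RID: calculated 88.8 vs reported 88.8 → residual 0.0 km
  JRSC: calculated 89.2 vs reported 89.2 → residual 0.0 km
  CMB: calculated 30.5 vs reported 30.5 → residual 0.0 km
RID, JRSC, CMB are mutually consistent (residuals ≈ 0); SAO is off by 33.6 km.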